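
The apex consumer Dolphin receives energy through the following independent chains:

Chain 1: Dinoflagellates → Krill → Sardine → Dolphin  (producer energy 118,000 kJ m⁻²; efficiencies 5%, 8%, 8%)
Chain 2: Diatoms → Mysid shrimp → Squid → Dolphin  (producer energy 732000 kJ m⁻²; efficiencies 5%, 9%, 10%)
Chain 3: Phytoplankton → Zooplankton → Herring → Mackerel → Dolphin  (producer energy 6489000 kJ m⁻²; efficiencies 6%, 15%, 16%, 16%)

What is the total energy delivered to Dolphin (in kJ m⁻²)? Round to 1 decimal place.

1862.2 kJ m⁻²

Chain 1: 118000 × 0.05 × 0.08 × 0.08 = 37.76 kJ m⁻²
Chain 2: 732000 × 0.05 × 0.09 × 0.1 = 329.4 kJ m⁻²
Chain 3: 6489000 × 0.06 × 0.15 × 0.16 × 0.16 = 1495.0656 kJ m⁻²
Total at Dolphin: 37.76 + 329.4 + 1495.0656 = 1862.2256 kJ m⁻²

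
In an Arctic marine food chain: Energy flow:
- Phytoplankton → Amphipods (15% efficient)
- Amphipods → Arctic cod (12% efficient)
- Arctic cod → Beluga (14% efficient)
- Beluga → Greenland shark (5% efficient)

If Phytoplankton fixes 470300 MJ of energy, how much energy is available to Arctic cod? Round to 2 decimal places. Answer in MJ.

Amphipods: 470300 × 0.15 = 70545 MJ
Arctic cod: 70545 × 0.12 = 8465.4 MJ

8465.40 MJ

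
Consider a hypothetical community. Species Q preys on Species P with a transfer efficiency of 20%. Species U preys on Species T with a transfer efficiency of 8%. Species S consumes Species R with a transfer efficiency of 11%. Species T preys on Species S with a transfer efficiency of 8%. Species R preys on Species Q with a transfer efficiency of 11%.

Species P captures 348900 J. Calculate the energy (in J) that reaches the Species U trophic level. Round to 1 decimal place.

Species Q: 348900 × 0.2 = 69780 J
Species R: 69780 × 0.11 = 7675.8 J
Species S: 7675.8 × 0.11 = 844.338 J
Species T: 844.338 × 0.08 = 67.54704 J
Species U: 67.54704 × 0.08 = 5.4037632 J

5.4 J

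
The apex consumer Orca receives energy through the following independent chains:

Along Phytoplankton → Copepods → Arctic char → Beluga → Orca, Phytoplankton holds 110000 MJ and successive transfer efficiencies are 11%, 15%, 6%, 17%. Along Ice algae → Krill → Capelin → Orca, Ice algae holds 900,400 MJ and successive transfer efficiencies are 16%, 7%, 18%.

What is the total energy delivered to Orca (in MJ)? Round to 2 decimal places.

Via Phytoplankton: 110000 × 0.11 × 0.15 × 0.06 × 0.17 = 18.513 MJ
Via Ice algae: 900400 × 0.16 × 0.07 × 0.18 = 1815.2064 MJ
Total at Orca: 18.513 + 1815.2064 = 1833.7194 MJ

1833.72 MJ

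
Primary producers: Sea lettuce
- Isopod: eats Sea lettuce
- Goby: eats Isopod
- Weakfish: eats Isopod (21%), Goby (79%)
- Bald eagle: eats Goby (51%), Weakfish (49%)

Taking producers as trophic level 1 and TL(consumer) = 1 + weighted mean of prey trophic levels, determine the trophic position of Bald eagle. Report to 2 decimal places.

Isopod: 1 + 1 = 2
Goby: 1 + 2 = 3
Weakfish: 1 + (0.21×2 + 0.79×3) = 3.79
Bald eagle: 1 + (0.51×3 + 0.49×3.79) = 4.3871

4.39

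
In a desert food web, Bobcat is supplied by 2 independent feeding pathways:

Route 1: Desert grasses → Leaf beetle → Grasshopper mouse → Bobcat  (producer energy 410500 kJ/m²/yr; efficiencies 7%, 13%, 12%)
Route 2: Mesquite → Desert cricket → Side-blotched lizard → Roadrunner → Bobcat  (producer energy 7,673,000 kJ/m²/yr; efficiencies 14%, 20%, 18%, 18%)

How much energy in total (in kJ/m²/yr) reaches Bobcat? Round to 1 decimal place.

Route 1: 410500 × 0.07 × 0.13 × 0.12 = 448.266 kJ/m²/yr
Route 2: 7673000 × 0.14 × 0.2 × 0.18 × 0.18 = 6960.9456 kJ/m²/yr
Total at Bobcat: 448.266 + 6960.9456 = 7409.2116 kJ/m²/yr

7409.2 kJ/m²/yr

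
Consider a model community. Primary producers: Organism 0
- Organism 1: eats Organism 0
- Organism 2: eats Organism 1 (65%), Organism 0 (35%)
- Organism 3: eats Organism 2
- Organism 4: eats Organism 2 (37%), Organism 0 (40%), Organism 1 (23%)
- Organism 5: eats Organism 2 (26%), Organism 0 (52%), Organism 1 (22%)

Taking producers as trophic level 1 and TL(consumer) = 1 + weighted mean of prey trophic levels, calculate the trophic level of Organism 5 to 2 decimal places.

2.65

Organism 1: 1 + 1 = 2
Organism 2: 1 + (0.65×2 + 0.35×1) = 2.65
Organism 3: 1 + 2.65 = 3.65
Organism 4: 1 + (0.37×2.65 + 0.4×1 + 0.23×2) = 2.8405
Organism 5: 1 + (0.26×2.65 + 0.52×1 + 0.22×2) = 2.649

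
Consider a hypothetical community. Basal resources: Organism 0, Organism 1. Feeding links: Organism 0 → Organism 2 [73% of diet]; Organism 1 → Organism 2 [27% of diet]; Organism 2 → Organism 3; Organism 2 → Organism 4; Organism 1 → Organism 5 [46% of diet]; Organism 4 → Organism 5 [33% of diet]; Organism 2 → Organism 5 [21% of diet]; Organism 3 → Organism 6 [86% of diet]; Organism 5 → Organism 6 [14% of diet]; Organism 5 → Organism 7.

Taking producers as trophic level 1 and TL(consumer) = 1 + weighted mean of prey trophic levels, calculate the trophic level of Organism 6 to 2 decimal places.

3.98

Organism 2: 1 + (0.73×1 + 0.27×1) = 2
Organism 3: 1 + 2 = 3
Organism 4: 1 + 2 = 3
Organism 5: 1 + (0.46×1 + 0.33×3 + 0.21×2) = 2.87
Organism 6: 1 + (0.86×3 + 0.14×2.87) = 3.9818
Organism 7: 1 + 2.87 = 3.87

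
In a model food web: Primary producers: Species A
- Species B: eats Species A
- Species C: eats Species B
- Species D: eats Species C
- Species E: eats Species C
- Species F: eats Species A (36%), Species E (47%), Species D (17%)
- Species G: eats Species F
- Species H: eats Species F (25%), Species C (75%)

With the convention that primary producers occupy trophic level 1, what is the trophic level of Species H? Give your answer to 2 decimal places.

Species B: 1 + 1 = 2
Species C: 1 + 2 = 3
Species D: 1 + 3 = 4
Species E: 1 + 3 = 4
Species F: 1 + (0.36×1 + 0.47×4 + 0.17×4) = 3.92
Species G: 1 + 3.92 = 4.92
Species H: 1 + (0.25×3.92 + 0.75×3) = 4.23

4.23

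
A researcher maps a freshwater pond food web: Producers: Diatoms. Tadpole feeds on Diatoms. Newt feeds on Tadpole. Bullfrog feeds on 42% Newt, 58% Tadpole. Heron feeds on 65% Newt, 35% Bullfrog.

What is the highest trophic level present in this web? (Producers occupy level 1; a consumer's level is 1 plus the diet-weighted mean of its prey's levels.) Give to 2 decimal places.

4.15

Tadpole: 1 + 1 = 2
Newt: 1 + 2 = 3
Bullfrog: 1 + (0.42×3 + 0.58×2) = 3.42
Heron: 1 + (0.65×3 + 0.35×3.42) = 4.147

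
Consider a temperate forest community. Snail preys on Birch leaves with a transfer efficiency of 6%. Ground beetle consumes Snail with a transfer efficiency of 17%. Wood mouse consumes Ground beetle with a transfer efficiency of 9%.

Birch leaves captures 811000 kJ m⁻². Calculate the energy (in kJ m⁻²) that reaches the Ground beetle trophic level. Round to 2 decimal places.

8272.20 kJ m⁻²

Snail: 811000 × 0.06 = 48660 kJ m⁻²
Ground beetle: 48660 × 0.17 = 8272.2 kJ m⁻²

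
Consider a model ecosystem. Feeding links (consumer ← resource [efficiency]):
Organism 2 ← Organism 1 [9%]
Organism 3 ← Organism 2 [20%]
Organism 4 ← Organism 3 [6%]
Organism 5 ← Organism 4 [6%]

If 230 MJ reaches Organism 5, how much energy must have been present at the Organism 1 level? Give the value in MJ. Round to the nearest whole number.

3549383 MJ

Cumulative transfer efficiency: 0.09 × 0.2 × 0.06 × 0.06 = 0.0000648
Organism 1 energy = 230 / 0.0000648 = 3549383 MJ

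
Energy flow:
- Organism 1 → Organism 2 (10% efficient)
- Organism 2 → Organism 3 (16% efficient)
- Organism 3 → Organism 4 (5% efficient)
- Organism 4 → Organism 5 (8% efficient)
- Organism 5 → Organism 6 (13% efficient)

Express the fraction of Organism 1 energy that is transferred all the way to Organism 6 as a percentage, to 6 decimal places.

0.000832%

Product of link efficiencies: 0.1 × 0.16 × 0.05 × 0.08 × 0.13 = 0.00000832
As a percentage: 0.00000832 × 100 = 0.000832%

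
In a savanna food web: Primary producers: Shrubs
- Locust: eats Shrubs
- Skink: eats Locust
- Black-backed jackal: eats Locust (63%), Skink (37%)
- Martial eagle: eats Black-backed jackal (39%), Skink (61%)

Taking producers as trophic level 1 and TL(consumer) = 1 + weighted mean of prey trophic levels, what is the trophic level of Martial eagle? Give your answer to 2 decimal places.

Locust: 1 + 1 = 2
Skink: 1 + 2 = 3
Black-backed jackal: 1 + (0.63×2 + 0.37×3) = 3.37
Martial eagle: 1 + (0.39×3.37 + 0.61×3) = 4.1443

4.14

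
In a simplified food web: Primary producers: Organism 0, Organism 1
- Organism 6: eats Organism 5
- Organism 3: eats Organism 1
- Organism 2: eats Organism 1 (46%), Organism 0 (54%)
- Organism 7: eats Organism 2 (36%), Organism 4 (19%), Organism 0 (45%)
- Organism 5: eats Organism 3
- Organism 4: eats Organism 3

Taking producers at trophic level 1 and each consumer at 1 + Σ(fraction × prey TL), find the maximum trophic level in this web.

4

Organism 2: 1 + (0.46×1 + 0.54×1) = 2
Organism 3: 1 + 1 = 2
Organism 4: 1 + 2 = 3
Organism 5: 1 + 2 = 3
Organism 6: 1 + 3 = 4
Organism 7: 1 + (0.36×2 + 0.19×3 + 0.45×1) = 2.74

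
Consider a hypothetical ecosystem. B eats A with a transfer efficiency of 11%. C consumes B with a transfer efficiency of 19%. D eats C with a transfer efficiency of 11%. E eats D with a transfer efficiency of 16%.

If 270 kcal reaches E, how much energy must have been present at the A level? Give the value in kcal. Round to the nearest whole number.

734015 kcal

Cumulative transfer efficiency: 0.11 × 0.19 × 0.11 × 0.16 = 0.00036784
A energy = 270 / 0.00036784 = 734015 kcal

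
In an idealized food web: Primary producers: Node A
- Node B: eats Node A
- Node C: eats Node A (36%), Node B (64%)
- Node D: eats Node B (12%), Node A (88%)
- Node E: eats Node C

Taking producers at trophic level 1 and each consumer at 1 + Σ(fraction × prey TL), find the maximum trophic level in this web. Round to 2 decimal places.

Node B: 1 + 1 = 2
Node C: 1 + (0.36×1 + 0.64×2) = 2.64
Node D: 1 + (0.12×2 + 0.88×1) = 2.12
Node E: 1 + 2.64 = 3.64

3.64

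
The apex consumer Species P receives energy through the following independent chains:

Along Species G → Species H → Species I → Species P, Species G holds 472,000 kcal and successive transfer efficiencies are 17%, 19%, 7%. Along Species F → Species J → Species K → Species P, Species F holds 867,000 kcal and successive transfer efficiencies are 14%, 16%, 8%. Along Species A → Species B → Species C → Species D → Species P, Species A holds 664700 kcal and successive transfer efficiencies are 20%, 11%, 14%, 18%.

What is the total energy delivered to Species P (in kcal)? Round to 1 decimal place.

Via Species G: 472000 × 0.17 × 0.19 × 0.07 = 1067.192 kcal
Via Species F: 867000 × 0.14 × 0.16 × 0.08 = 1553.664 kcal
Via Species A: 664700 × 0.2 × 0.11 × 0.14 × 0.18 = 368.50968 kcal
Total at Species P: 1067.192 + 1553.664 + 368.50968 = 2989.36568 kcal

2989.4 kcal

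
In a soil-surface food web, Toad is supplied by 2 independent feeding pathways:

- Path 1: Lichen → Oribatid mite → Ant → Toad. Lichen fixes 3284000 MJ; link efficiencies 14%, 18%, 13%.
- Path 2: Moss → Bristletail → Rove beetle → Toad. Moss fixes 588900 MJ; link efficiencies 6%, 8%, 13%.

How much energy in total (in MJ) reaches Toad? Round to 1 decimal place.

11125.9 MJ

Path 1: 3284000 × 0.14 × 0.18 × 0.13 = 10758.384 MJ
Path 2: 588900 × 0.06 × 0.08 × 0.13 = 367.4736 MJ
Total at Toad: 10758.384 + 367.4736 = 11125.8576 MJ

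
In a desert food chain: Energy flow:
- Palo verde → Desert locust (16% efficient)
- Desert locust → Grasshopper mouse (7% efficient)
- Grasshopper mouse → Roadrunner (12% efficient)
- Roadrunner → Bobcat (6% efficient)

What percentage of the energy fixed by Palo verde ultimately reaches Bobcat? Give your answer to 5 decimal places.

Product of link efficiencies: 0.16 × 0.07 × 0.12 × 0.06 = 0.00008064
As a percentage: 0.00008064 × 100 = 0.00806%

0.00806%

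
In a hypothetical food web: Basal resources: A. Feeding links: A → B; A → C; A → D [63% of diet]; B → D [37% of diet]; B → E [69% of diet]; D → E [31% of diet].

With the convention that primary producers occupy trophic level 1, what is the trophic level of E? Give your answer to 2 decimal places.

B: 1 + 1 = 2
C: 1 + 1 = 2
D: 1 + (0.63×1 + 0.37×2) = 2.37
E: 1 + (0.69×2 + 0.31×2.37) = 3.1147

3.11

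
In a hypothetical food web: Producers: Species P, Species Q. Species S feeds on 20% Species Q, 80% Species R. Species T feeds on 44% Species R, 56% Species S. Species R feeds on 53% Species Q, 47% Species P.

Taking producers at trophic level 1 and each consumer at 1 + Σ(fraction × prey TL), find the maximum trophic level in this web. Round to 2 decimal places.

3.45

Species R: 1 + (0.53×1 + 0.47×1) = 2
Species S: 1 + (0.2×1 + 0.8×2) = 2.8
Species T: 1 + (0.44×2 + 0.56×2.8) = 3.448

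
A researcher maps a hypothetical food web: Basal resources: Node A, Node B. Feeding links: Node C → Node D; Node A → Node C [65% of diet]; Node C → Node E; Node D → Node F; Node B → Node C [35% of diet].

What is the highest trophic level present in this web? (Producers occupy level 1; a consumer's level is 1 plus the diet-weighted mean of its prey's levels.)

4

Node C: 1 + (0.35×1 + 0.65×1) = 2
Node D: 1 + 2 = 3
Node E: 1 + 2 = 3
Node F: 1 + 3 = 4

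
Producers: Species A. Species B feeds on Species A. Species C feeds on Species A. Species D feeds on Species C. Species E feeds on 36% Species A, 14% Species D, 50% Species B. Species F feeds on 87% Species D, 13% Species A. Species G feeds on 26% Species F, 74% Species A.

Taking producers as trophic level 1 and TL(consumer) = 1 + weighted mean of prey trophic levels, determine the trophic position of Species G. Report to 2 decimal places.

Species B: 1 + 1 = 2
Species C: 1 + 1 = 2
Species D: 1 + 2 = 3
Species E: 1 + (0.36×1 + 0.14×3 + 0.5×2) = 2.78
Species F: 1 + (0.87×3 + 0.13×1) = 3.74
Species G: 1 + (0.26×3.74 + 0.74×1) = 2.7124

2.71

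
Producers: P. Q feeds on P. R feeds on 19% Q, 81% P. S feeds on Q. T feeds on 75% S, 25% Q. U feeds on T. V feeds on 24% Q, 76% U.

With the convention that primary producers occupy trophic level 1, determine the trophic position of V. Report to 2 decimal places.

5.09

Q: 1 + 1 = 2
R: 1 + (0.19×2 + 0.81×1) = 2.19
S: 1 + 2 = 3
T: 1 + (0.75×3 + 0.25×2) = 3.75
U: 1 + 3.75 = 4.75
V: 1 + (0.24×2 + 0.76×4.75) = 5.09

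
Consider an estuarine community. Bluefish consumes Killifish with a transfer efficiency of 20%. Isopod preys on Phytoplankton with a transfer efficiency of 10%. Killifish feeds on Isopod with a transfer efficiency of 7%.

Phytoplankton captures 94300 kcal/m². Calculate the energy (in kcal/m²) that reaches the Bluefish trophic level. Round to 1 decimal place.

132.0 kcal/m²

Isopod: 94300 × 0.1 = 9430 kcal/m²
Killifish: 9430 × 0.07 = 660.1 kcal/m²
Bluefish: 660.1 × 0.2 = 132.02 kcal/m²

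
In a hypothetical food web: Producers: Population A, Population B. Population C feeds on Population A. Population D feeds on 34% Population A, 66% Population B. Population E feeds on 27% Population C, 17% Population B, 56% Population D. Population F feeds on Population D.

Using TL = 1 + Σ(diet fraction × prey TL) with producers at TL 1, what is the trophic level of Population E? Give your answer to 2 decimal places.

2.83

Population C: 1 + 1 = 2
Population D: 1 + (0.34×1 + 0.66×1) = 2
Population E: 1 + (0.27×2 + 0.17×1 + 0.56×2) = 2.83
Population F: 1 + 2 = 3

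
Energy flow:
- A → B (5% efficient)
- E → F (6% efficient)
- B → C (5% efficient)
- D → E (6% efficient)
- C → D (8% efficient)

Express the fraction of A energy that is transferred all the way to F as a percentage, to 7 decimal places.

Product of link efficiencies: 0.05 × 0.05 × 0.08 × 0.06 × 0.06 = 0.00000072
As a percentage: 0.00000072 × 100 = 0.0000720%

0.0000720%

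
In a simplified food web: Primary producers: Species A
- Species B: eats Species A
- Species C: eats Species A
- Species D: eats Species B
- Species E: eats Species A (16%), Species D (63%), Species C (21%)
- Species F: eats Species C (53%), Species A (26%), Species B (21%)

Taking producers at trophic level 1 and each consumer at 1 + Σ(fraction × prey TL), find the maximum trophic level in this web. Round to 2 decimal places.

3.47

Species B: 1 + 1 = 2
Species C: 1 + 1 = 2
Species D: 1 + 2 = 3
Species E: 1 + (0.16×1 + 0.63×3 + 0.21×2) = 3.47
Species F: 1 + (0.53×2 + 0.26×1 + 0.21×2) = 2.74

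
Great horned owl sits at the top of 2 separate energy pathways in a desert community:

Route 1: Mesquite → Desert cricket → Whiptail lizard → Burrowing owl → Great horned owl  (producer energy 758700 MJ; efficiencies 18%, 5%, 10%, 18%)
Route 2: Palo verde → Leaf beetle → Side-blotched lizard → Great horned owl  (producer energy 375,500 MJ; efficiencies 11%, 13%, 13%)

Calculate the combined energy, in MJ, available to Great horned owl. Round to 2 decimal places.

820.96 MJ

Route 1: 758700 × 0.18 × 0.05 × 0.1 × 0.18 = 122.9094 MJ
Route 2: 375500 × 0.11 × 0.13 × 0.13 = 698.0545 MJ
Total at Great horned owl: 122.9094 + 698.0545 = 820.9639 MJ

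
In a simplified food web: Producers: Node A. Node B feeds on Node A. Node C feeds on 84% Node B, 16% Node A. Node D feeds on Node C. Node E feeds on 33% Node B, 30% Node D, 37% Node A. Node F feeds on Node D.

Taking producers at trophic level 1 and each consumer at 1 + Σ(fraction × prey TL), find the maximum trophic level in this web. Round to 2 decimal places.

4.84

Node B: 1 + 1 = 2
Node C: 1 + (0.84×2 + 0.16×1) = 2.84
Node D: 1 + 2.84 = 3.84
Node E: 1 + (0.33×2 + 0.3×3.84 + 0.37×1) = 3.182
Node F: 1 + 3.84 = 4.84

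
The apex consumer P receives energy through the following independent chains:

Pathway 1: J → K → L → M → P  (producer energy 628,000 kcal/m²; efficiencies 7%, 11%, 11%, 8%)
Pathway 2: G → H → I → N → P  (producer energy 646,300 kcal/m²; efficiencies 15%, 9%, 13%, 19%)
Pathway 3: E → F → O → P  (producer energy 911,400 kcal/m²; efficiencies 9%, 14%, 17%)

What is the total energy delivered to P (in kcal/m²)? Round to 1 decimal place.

2210.3 kcal/m²

Pathway 1: 628000 × 0.07 × 0.11 × 0.11 × 0.08 = 42.55328 kcal/m²
Pathway 2: 646300 × 0.15 × 0.09 × 0.13 × 0.19 = 215.508735 kcal/m²
Pathway 3: 911400 × 0.09 × 0.14 × 0.17 = 1952.2188 kcal/m²
Total at P: 42.55328 + 215.508735 + 1952.2188 = 2210.280815 kcal/m²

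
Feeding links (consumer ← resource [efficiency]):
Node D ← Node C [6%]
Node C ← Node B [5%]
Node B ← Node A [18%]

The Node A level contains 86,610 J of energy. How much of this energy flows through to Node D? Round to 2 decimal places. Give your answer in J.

Node B: 86610 × 0.18 = 15589.8 J
Node C: 15589.8 × 0.05 = 779.49 J
Node D: 779.49 × 0.06 = 46.7694 J

46.77 J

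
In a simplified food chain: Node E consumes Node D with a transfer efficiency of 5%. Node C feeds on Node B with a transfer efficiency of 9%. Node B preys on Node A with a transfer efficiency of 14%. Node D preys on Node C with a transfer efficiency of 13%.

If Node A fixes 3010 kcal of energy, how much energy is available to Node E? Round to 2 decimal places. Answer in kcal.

0.25 kcal

Node B: 3010 × 0.14 = 421.4 kcal
Node C: 421.4 × 0.09 = 37.926 kcal
Node D: 37.926 × 0.13 = 4.93038 kcal
Node E: 4.93038 × 0.05 = 0.246519 kcal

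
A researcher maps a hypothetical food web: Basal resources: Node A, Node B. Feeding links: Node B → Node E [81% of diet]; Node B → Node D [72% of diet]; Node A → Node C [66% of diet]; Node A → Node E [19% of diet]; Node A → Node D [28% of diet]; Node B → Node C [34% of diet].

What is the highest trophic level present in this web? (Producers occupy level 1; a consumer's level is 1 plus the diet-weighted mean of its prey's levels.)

Node C: 1 + (0.66×1 + 0.34×1) = 2
Node D: 1 + (0.72×1 + 0.28×1) = 2
Node E: 1 + (0.19×1 + 0.81×1) = 2

2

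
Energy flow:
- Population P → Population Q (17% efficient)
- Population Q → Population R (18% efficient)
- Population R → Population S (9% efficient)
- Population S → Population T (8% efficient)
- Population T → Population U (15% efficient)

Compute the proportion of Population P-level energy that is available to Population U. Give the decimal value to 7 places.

0.0000330

Product of link efficiencies: 0.17 × 0.18 × 0.09 × 0.08 × 0.15 = 0.000033048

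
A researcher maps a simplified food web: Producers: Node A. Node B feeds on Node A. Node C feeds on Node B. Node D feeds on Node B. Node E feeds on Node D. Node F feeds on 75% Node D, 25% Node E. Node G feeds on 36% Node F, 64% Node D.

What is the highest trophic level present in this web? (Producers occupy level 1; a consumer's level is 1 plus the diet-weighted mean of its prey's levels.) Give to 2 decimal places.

4.45

Node B: 1 + 1 = 2
Node C: 1 + 2 = 3
Node D: 1 + 2 = 3
Node E: 1 + 3 = 4
Node F: 1 + (0.75×3 + 0.25×4) = 4.25
Node G: 1 + (0.36×4.25 + 0.64×3) = 4.45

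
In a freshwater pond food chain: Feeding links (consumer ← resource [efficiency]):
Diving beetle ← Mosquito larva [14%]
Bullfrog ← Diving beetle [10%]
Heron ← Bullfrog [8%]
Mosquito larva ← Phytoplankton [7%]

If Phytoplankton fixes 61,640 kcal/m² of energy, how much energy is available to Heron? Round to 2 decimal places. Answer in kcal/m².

Mosquito larva: 61640 × 0.07 = 4314.8 kcal/m²
Diving beetle: 4314.8 × 0.14 = 604.072 kcal/m²
Bullfrog: 604.072 × 0.1 = 60.4072 kcal/m²
Heron: 60.4072 × 0.08 = 4.832576 kcal/m²

4.83 kcal/m²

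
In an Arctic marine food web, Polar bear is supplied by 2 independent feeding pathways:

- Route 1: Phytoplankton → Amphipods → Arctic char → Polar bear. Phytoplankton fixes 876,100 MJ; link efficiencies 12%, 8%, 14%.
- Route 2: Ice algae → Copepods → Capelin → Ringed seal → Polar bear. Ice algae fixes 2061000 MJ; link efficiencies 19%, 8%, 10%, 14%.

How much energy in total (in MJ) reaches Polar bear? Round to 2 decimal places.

Route 1: 876100 × 0.12 × 0.08 × 0.14 = 1177.4784 MJ
Route 2: 2061000 × 0.19 × 0.08 × 0.1 × 0.14 = 438.5808 MJ
Total at Polar bear: 1177.4784 + 438.5808 = 1616.0592 MJ

1616.06 MJ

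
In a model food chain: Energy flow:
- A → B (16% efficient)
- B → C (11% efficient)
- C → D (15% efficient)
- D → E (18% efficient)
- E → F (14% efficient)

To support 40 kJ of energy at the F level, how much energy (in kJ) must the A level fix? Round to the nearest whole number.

601251 kJ

Cumulative transfer efficiency: 0.16 × 0.11 × 0.15 × 0.18 × 0.14 = 0.000066528
A energy = 40 / 0.000066528 = 601251 kJ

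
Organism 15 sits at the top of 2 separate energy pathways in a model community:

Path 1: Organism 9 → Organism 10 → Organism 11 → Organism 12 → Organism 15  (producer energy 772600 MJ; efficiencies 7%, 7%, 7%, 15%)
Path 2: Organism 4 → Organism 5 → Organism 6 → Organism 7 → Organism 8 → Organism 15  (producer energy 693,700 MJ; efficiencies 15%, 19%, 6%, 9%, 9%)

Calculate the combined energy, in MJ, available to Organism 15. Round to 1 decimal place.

Path 1: 772600 × 0.07 × 0.07 × 0.07 × 0.15 = 39.75027 MJ
Path 2: 693700 × 0.15 × 0.19 × 0.06 × 0.09 × 0.09 = 9.6084387 MJ
Total at Organism 15: 39.75027 + 9.6084387 = 49.3587087 MJ

49.4 MJ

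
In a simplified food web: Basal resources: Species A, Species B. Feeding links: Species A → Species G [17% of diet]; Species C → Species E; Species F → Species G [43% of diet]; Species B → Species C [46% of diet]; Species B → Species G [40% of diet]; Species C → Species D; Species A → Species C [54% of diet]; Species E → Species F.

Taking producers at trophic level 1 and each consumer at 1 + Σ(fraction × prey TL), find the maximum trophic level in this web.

Species C: 1 + (0.46×1 + 0.54×1) = 2
Species D: 1 + 2 = 3
Species E: 1 + 2 = 3
Species F: 1 + 3 = 4
Species G: 1 + (0.17×1 + 0.43×4 + 0.4×1) = 3.29

4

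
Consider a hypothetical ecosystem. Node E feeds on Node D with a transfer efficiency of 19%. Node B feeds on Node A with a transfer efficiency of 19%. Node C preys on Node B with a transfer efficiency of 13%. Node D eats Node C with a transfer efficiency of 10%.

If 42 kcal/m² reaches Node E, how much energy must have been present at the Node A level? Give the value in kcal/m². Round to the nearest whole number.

89495 kcal/m²

Cumulative transfer efficiency: 0.19 × 0.13 × 0.1 × 0.19 = 0.0004693
Node A energy = 42 / 0.0004693 = 89495 kcal/m²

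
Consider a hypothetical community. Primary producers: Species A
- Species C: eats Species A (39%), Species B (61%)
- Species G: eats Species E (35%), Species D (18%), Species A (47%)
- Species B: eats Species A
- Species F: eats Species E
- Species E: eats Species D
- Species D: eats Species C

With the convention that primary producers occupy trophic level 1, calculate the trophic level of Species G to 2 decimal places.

3.73

Species B: 1 + 1 = 2
Species C: 1 + (0.39×1 + 0.61×2) = 2.61
Species D: 1 + 2.61 = 3.61
Species E: 1 + 3.61 = 4.61
Species F: 1 + 4.61 = 5.61
Species G: 1 + (0.35×4.61 + 0.18×3.61 + 0.47×1) = 3.7333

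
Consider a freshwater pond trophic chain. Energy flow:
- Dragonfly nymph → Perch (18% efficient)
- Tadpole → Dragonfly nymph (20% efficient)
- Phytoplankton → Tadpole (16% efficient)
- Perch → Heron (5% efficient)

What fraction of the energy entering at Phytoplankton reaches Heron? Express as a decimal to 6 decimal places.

0.000288

Product of link efficiencies: 0.16 × 0.2 × 0.18 × 0.05 = 0.000288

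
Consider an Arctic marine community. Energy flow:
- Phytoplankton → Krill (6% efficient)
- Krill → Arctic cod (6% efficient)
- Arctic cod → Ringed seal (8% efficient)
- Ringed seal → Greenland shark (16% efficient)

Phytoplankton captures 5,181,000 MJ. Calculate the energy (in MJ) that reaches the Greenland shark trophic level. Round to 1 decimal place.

238.7 MJ

Krill: 5181000 × 0.06 = 310860 MJ
Arctic cod: 310860 × 0.06 = 18651.6 MJ
Ringed seal: 18651.6 × 0.08 = 1492.128 MJ
Greenland shark: 1492.128 × 0.16 = 238.74048 MJ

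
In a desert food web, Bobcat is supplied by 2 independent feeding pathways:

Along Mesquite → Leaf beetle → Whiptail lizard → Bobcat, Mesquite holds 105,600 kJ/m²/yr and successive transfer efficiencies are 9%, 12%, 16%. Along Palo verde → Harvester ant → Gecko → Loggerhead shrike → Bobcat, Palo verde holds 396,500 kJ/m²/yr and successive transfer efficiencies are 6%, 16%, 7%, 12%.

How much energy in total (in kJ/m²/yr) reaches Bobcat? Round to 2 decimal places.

Via Mesquite: 105600 × 0.09 × 0.12 × 0.16 = 182.4768 kJ/m²/yr
Via Palo verde: 396500 × 0.06 × 0.16 × 0.07 × 0.12 = 31.97376 kJ/m²/yr
Total at Bobcat: 182.4768 + 31.97376 = 214.45056 kJ/m²/yr

214.45 kJ/m²/yr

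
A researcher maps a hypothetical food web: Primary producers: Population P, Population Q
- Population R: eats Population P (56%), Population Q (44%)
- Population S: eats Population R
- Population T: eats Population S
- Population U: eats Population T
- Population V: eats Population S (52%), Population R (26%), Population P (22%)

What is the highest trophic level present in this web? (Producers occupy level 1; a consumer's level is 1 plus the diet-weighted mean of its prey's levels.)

Population R: 1 + (0.56×1 + 0.44×1) = 2
Population S: 1 + 2 = 3
Population T: 1 + 3 = 4
Population U: 1 + 4 = 5
Population V: 1 + (0.52×3 + 0.26×2 + 0.22×1) = 3.3

5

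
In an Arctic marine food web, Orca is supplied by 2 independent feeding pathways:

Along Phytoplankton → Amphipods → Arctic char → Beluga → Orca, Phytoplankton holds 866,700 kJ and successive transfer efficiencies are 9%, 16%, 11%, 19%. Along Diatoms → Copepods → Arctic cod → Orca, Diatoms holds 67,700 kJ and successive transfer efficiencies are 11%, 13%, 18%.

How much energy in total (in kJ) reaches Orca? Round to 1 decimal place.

435.1 kJ

Via Phytoplankton: 866700 × 0.09 × 0.16 × 0.11 × 0.19 = 260.842032 kJ
Via Diatoms: 67700 × 0.11 × 0.13 × 0.18 = 174.2598 kJ
Total at Orca: 260.842032 + 174.2598 = 435.101832 kJ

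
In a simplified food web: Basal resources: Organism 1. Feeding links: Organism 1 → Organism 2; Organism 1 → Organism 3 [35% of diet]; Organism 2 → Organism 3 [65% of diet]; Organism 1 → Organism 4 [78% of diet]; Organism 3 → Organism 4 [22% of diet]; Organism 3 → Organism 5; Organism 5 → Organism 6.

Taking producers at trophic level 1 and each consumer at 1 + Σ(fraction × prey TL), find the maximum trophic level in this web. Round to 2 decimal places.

Organism 2: 1 + 1 = 2
Organism 3: 1 + (0.35×1 + 0.65×2) = 2.65
Organism 4: 1 + (0.78×1 + 0.22×2.65) = 2.363
Organism 5: 1 + 2.65 = 3.65
Organism 6: 1 + 3.65 = 4.65

4.65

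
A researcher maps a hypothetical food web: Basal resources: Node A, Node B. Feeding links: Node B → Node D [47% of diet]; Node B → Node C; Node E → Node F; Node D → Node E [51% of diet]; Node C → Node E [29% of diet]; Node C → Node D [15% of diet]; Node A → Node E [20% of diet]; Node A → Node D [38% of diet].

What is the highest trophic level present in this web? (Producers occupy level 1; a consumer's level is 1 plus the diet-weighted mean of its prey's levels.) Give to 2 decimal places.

3.88

Node C: 1 + 1 = 2
Node D: 1 + (0.47×1 + 0.38×1 + 0.15×2) = 2.15
Node E: 1 + (0.51×2.15 + 0.2×1 + 0.29×2) = 2.8765
Node F: 1 + 2.8765 = 3.8765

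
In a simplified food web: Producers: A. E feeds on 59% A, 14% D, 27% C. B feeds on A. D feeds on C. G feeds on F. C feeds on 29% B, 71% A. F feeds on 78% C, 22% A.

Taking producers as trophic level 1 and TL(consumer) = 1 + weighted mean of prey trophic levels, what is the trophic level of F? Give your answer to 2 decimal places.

3.01

B: 1 + 1 = 2
C: 1 + (0.29×2 + 0.71×1) = 2.29
D: 1 + 2.29 = 3.29
E: 1 + (0.59×1 + 0.14×3.29 + 0.27×2.29) = 2.6689
F: 1 + (0.78×2.29 + 0.22×1) = 3.0062
G: 1 + 3.0062 = 4.0062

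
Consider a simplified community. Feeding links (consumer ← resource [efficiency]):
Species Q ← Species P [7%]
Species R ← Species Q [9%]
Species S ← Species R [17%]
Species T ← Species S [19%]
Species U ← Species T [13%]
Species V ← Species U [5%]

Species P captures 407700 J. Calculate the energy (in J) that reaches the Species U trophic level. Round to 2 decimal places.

10.79 J

Species Q: 407700 × 0.07 = 28539 J
Species R: 28539 × 0.09 = 2568.51 J
Species S: 2568.51 × 0.17 = 436.6467 J
Species T: 436.6467 × 0.19 = 82.962873 J
Species U: 82.962873 × 0.13 = 10.78517349 J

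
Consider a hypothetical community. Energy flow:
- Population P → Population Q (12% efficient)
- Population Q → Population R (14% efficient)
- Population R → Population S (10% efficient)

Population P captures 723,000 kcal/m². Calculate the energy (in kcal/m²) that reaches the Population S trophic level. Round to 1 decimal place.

Population Q: 723000 × 0.12 = 86760 kcal/m²
Population R: 86760 × 0.14 = 12146.4 kcal/m²
Population S: 12146.4 × 0.1 = 1214.64 kcal/m²

1214.6 kcal/m²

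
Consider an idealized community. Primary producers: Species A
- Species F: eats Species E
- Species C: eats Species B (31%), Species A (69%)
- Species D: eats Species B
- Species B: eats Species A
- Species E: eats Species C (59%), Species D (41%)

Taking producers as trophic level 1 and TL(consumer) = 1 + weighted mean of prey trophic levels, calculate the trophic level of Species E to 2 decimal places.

Species B: 1 + 1 = 2
Species C: 1 + (0.31×2 + 0.69×1) = 2.31
Species D: 1 + 2 = 3
Species E: 1 + (0.59×2.31 + 0.41×3) = 3.5929
Species F: 1 + 3.5929 = 4.5929

3.59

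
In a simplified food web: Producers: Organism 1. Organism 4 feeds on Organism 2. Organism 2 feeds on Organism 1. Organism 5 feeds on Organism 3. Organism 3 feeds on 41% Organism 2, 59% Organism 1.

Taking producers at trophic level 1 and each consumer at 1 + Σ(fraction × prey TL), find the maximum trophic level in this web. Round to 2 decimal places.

3.41

Organism 2: 1 + 1 = 2
Organism 3: 1 + (0.41×2 + 0.59×1) = 2.41
Organism 4: 1 + 2 = 3
Organism 5: 1 + 2.41 = 3.41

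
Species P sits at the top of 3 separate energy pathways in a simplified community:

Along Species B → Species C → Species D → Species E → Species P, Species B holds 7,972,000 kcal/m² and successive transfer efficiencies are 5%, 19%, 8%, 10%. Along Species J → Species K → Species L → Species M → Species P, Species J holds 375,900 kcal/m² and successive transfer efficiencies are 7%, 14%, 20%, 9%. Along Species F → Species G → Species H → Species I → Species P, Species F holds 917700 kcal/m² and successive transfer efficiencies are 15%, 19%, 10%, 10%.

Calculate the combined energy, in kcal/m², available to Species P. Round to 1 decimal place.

933.7 kcal/m²

Via Species B: 7972000 × 0.05 × 0.19 × 0.08 × 0.1 = 605.872 kcal/m²
Via Species J: 375900 × 0.07 × 0.14 × 0.2 × 0.09 = 66.30876 kcal/m²
Via Species F: 917700 × 0.15 × 0.19 × 0.1 × 0.1 = 261.5445 kcal/m²
Total at Species P: 605.872 + 66.30876 + 261.5445 = 933.72526 kcal/m²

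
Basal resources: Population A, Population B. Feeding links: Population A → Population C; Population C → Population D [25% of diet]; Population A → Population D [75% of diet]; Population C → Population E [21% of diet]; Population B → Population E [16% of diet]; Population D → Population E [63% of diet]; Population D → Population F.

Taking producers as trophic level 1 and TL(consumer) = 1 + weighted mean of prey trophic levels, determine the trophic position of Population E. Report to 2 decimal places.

3.00

Population C: 1 + 1 = 2
Population D: 1 + (0.25×2 + 0.75×1) = 2.25
Population E: 1 + (0.21×2 + 0.16×1 + 0.63×2.25) = 2.9975
Population F: 1 + 2.25 = 3.25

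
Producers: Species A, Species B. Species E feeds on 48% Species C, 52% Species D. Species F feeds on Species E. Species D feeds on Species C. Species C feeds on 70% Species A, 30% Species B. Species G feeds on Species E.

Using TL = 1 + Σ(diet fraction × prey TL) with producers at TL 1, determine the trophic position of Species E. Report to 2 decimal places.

Species C: 1 + (0.7×1 + 0.3×1) = 2
Species D: 1 + 2 = 3
Species E: 1 + (0.48×2 + 0.52×3) = 3.52
Species F: 1 + 3.52 = 4.52
Species G: 1 + 3.52 = 4.52

3.52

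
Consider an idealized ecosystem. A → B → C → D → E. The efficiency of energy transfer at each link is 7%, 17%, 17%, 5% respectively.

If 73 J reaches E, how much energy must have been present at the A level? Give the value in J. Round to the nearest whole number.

Cumulative transfer efficiency: 0.07 × 0.17 × 0.17 × 0.05 = 0.00010115
A energy = 73 / 0.00010115 = 721700 J

721700 J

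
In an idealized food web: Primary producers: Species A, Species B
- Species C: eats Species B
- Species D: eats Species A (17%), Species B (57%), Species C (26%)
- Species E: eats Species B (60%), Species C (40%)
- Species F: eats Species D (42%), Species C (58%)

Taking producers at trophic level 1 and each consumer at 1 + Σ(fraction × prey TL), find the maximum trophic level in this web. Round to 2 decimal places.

3.11

Species C: 1 + 1 = 2
Species D: 1 + (0.17×1 + 0.57×1 + 0.26×2) = 2.26
Species E: 1 + (0.6×1 + 0.4×2) = 2.4
Species F: 1 + (0.42×2.26 + 0.58×2) = 3.1092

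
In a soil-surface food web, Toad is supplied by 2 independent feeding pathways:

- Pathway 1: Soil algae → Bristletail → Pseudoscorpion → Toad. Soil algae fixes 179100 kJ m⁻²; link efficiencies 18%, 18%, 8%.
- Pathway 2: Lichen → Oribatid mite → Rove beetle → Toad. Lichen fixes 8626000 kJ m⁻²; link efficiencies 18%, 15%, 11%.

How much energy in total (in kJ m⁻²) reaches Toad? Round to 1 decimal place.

Pathway 1: 179100 × 0.18 × 0.18 × 0.08 = 464.2272 kJ m⁻²
Pathway 2: 8626000 × 0.18 × 0.15 × 0.11 = 25619.22 kJ m⁻²
Total at Toad: 464.2272 + 25619.22 = 26083.4472 kJ m⁻²

26083.4 kJ m⁻²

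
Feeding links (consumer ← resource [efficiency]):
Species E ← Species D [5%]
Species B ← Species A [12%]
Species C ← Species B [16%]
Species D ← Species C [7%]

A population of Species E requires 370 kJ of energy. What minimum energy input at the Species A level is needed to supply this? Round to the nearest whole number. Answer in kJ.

Cumulative transfer efficiency: 0.12 × 0.16 × 0.07 × 0.05 = 0.0000672
Species A energy = 370 / 0.0000672 = 5505952 kJ

5505952 kJ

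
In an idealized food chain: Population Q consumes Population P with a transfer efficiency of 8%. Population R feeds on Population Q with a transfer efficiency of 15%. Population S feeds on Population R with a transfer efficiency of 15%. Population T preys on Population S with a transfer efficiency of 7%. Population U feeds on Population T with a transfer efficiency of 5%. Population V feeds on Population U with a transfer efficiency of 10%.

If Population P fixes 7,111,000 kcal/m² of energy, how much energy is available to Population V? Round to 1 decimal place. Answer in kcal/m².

4.5 kcal/m²

Population Q: 7111000 × 0.08 = 568880 kcal/m²
Population R: 568880 × 0.15 = 85332 kcal/m²
Population S: 85332 × 0.15 = 12799.8 kcal/m²
Population T: 12799.8 × 0.07 = 895.986 kcal/m²
Population U: 895.986 × 0.05 = 44.7993 kcal/m²
Population V: 44.7993 × 0.1 = 4.47993 kcal/m²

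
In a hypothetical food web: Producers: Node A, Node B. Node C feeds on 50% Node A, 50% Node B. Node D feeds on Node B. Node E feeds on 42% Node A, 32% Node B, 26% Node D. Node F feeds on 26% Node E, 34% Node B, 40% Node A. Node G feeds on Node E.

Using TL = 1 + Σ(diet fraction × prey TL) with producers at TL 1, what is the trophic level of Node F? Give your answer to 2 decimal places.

Node C: 1 + (0.5×1 + 0.5×1) = 2
Node D: 1 + 1 = 2
Node E: 1 + (0.42×1 + 0.32×1 + 0.26×2) = 2.26
Node F: 1 + (0.26×2.26 + 0.34×1 + 0.4×1) = 2.3276
Node G: 1 + 2.26 = 3.26

2.33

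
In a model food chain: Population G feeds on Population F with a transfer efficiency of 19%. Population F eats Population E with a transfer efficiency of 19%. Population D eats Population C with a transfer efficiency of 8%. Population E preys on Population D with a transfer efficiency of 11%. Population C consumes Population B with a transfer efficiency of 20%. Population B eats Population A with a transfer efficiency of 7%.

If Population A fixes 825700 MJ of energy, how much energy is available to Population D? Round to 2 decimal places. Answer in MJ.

924.78 MJ

Population B: 825700 × 0.07 = 57799 MJ
Population C: 57799 × 0.2 = 11559.8 MJ
Population D: 11559.8 × 0.08 = 924.784 MJ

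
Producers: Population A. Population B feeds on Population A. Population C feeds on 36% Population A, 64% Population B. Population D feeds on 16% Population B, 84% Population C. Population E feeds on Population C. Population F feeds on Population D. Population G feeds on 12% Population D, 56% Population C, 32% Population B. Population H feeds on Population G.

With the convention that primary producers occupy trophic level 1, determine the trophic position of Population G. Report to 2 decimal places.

3.54

Population B: 1 + 1 = 2
Population C: 1 + (0.36×1 + 0.64×2) = 2.64
Population D: 1 + (0.16×2 + 0.84×2.64) = 3.5376
Population E: 1 + 2.64 = 3.64
Population F: 1 + 3.5376 = 4.5376
Population G: 1 + (0.12×3.5376 + 0.56×2.64 + 0.32×2) = 3.542912
Population H: 1 + 3.542912 = 4.542912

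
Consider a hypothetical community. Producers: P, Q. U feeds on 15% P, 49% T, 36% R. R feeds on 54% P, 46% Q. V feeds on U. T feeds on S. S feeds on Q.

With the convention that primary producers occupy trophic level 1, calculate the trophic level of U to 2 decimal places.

R: 1 + (0.54×1 + 0.46×1) = 2
S: 1 + 1 = 2
T: 1 + 2 = 3
U: 1 + (0.15×1 + 0.49×3 + 0.36×2) = 3.34
V: 1 + 3.34 = 4.34

3.34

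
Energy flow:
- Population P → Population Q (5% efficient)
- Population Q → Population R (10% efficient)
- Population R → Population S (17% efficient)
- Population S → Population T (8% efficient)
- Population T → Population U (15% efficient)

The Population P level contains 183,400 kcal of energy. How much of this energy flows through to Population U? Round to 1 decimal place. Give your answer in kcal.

1.9 kcal

Population Q: 183400 × 0.05 = 9170 kcal
Population R: 9170 × 0.1 = 917 kcal
Population S: 917 × 0.17 = 155.89 kcal
Population T: 155.89 × 0.08 = 12.4712 kcal
Population U: 12.4712 × 0.15 = 1.87068 kcal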